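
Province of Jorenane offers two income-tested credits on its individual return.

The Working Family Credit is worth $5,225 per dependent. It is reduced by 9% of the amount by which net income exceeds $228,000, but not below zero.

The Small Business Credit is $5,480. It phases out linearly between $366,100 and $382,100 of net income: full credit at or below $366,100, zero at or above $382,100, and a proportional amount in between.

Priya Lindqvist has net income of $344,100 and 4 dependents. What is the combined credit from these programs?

Working Family Credit: base = 4 × $5,225 = $20,900. 9% of the $116,100 excess over $228,000 is $10,449; credit = $20,900 − $10,449 = $10,451.
Small Business Credit: $344,100 is at or below the $366,100 threshold, so the full $5,480 applies.
Total: $10,451 + $5,480 = $15,931.

$15,931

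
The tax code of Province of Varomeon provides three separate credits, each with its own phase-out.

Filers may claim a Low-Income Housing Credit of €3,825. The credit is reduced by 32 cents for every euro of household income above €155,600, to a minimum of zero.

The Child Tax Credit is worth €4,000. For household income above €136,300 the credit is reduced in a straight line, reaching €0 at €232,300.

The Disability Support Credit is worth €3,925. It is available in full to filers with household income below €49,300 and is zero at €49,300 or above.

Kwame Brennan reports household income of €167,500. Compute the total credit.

Low-Income Housing Credit: 32% of the €11,900 excess over €155,600 is €3,808; credit = €3,825 − €3,808 = €17.
Child Tax Credit: €167,500 is €31,200 into a €96,000 phase-out range, leaving 64,800/96,000 of the credit: €4,000 × 64,800/96,000 = €2,700.
Disability Support Credit: €167,500 meets or exceeds the €49,300 cutoff, so the credit is €0.
Total: €17 + €2,700 + €0 = €2,717.

€2,717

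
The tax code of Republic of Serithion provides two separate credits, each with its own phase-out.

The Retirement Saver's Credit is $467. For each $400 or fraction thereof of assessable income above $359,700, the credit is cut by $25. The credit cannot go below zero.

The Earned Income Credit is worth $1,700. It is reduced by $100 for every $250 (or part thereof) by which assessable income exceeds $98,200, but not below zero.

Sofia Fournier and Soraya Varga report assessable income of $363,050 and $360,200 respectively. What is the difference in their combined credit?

Sofia ($363,050): Retirement Saver's Credit: income exceeds $359,700 by $3,350, which is 9 full-or-partial $400 increments; reduction = 9 × $25 = $225, leaving $242. Earned Income Credit: income exceeds $98,200 by $264,850 → 1060 increments × $100 = $106,000 ≥ base, so the credit is $0. total $242 + $0 = $242
Soraya ($360,200): Retirement Saver's Credit: income exceeds $359,700 by $500, which is 2 full-or-partial $400 increments; reduction = 2 × $25 = $50, leaving $417. Earned Income Credit: income exceeds $98,200 by $262,000 → 1048 increments × $100 = $104,800 ≥ base, so the credit is $0. total $417 + $0 = $417
Difference: |$242 − $417| = $175.

$175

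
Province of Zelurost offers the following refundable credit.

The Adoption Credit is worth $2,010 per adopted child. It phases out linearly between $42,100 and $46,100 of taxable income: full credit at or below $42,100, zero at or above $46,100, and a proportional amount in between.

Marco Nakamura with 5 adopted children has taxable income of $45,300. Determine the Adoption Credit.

$2,010

Adoption Credit: base = 5 × $2,010 = $10,050. $45,300 is $3,200 into a $4,000 phase-out range, leaving 800/4,000 of the credit: $10,050 × 800/4,000 = $2,010.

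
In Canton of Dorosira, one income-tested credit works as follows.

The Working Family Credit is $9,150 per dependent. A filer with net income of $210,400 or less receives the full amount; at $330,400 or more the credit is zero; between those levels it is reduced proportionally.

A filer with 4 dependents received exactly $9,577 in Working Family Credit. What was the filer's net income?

Full credit = 4 × $9,150 = $36,600.
$9,577 is 9,577/36,600 of the full $36,600, so 27,023/36,600 of the $120,000 range has been used: income = $210,400 + $120,000 × 27,023/36,600 = $299,000.

$299,000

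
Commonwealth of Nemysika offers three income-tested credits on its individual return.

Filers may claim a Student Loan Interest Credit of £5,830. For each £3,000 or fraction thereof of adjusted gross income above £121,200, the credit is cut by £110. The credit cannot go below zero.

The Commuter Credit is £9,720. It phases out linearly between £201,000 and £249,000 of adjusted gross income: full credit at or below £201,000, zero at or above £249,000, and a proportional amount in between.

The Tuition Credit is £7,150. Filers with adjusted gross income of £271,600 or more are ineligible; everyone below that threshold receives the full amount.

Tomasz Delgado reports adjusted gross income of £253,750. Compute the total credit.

Student Loan Interest Credit: income exceeds £121,200 by £132,550, which is 45 full-or-partial £3,000 increments; reduction = 45 × £110 = £4,950, leaving £880.
Commuter Credit: £253,750 is at or above £249,000, so the credit is £0.
Tuition Credit: £253,750 is below the £271,600 cutoff, so the full £7,150 applies.
Total: £880 + £0 + £7,150 = £8,030.

£8,030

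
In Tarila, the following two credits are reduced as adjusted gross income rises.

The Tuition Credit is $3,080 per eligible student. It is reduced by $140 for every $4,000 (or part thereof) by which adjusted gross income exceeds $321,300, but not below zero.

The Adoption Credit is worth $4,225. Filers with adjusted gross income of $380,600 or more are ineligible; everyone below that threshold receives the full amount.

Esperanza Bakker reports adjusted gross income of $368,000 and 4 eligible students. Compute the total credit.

Tuition Credit: base = 4 × $3,080 = $12,320. income exceeds $321,300 by $46,700, which is 12 full-or-partial $4,000 increments; reduction = 12 × $140 = $1,680, leaving $10,640.
Adoption Credit: $368,000 is below the $380,600 cutoff, so the full $4,225 applies.
Total: $10,640 + $4,225 = $14,865.

$14,865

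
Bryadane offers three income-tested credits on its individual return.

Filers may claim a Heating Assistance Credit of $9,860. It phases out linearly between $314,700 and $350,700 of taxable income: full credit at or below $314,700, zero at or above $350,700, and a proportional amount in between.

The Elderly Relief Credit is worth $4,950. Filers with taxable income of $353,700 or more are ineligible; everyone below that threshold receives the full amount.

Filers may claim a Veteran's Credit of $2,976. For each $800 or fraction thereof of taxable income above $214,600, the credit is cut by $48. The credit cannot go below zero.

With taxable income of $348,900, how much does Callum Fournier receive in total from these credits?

Heating Assistance Credit: $348,900 is $34,200 into a $36,000 phase-out range, leaving 1,800/36,000 of the credit: $9,860 × 1,800/36,000 = $493.
Elderly Relief Credit: $348,900 is below the $353,700 cutoff, so the full $4,950 applies.
Veteran's Credit: income exceeds $214,600 by $134,300 → 168 increments × $48 = $8,064 ≥ base, so the credit is $0.
Total: $493 + $4,950 + $0 = $5,443.

$5,443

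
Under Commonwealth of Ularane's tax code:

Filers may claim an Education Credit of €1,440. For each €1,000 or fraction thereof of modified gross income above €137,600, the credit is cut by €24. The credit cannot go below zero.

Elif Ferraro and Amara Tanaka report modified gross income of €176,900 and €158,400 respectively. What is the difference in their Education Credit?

Elif (€176,900): Education Credit: income exceeds €137,600 by €39,300, which is 40 full-or-partial €1,000 increments; reduction = 40 × €24 = €960, leaving €480.
Amara (€158,400): Education Credit: income exceeds €137,600 by €20,800, which is 21 full-or-partial €1,000 increments; reduction = 21 × €24 = €504, leaving €936.
Difference: |€480 − €936| = €456.

€456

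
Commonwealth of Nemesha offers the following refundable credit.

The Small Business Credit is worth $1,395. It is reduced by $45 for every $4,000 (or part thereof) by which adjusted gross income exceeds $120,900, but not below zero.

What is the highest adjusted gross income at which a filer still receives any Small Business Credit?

After 30 increments the reduction is 30 × $45 = $1,350, leaving $45; one more increment wipes it out. Increment 30 ends at excess 30 × $4,000 = $120,000, so the highest qualifying income is $120,900 + $120,000 = $240,900.

$240,900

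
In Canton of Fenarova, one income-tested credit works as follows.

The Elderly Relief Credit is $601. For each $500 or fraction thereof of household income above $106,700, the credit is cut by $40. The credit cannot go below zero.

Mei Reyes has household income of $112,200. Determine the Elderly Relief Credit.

Elderly Relief Credit: income exceeds $106,700 by $5,500, which is 11 full-or-partial $500 increments; reduction = 11 × $40 = $440, leaving $161.

$161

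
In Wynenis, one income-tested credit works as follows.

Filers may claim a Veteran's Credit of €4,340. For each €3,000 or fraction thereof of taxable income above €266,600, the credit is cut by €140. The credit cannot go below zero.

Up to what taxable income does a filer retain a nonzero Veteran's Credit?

After 30 increments the reduction is 30 × €140 = €4,200, leaving €140; one more increment wipes it out. Increment 30 ends at excess 30 × €3,000 = €90,000, so the highest qualifying income is €266,600 + €90,000 = €356,600.

€356,600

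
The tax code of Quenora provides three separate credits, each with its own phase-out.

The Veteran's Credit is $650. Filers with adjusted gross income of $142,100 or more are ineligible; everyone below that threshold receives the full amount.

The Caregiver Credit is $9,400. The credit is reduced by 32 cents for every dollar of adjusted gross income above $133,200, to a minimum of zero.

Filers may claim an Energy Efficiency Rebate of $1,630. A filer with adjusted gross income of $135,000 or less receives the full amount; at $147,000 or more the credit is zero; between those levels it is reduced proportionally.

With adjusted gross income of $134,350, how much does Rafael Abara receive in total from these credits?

Veteran's Credit: $134,350 is below the $142,100 cutoff, so the full $650 applies.
Caregiver Credit: 32% of the $1,150 excess over $133,200 is $368; credit = $9,400 − $368 = $9,032.
Energy Efficiency Rebate: $134,350 is at or below the $135,000 threshold, so the full $1,630 applies.
Total: $650 + $9,032 + $1,630 = $11,312.

$11,312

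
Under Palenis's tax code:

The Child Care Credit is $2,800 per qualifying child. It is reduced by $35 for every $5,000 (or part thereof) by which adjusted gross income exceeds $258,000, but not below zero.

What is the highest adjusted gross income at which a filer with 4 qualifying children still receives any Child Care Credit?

Full credit = 4 × $2,800 = $11,200.
After 319 increments the reduction is 319 × $35 = $11,165, leaving $35; one more increment wipes it out. Increment 319 ends at excess 319 × $5,000 = $1,595,000, so the highest qualifying income is $258,000 + $1,595,000 = $1,853,000.

$1,853,000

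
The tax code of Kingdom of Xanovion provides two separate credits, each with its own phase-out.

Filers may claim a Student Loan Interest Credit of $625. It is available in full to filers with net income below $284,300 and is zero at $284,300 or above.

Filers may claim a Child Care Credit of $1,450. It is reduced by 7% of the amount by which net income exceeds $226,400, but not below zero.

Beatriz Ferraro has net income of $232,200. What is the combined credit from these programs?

$1,669

Student Loan Interest Credit: $232,200 is below the $284,300 cutoff, so the full $625 applies.
Child Care Credit: 7% of the $5,800 excess over $226,400 is $406; credit = $1,450 − $406 = $1,044.
Total: $625 + $1,044 = $1,669.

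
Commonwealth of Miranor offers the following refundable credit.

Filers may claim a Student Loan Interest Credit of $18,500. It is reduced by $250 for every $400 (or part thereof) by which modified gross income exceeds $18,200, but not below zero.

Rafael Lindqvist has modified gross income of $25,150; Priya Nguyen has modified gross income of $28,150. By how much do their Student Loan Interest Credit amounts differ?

$1,750

Rafael ($25,150): Student Loan Interest Credit: income exceeds $18,200 by $6,950, which is 18 full-or-partial $400 increments; reduction = 18 × $250 = $4,500, leaving $14,000.
Priya ($28,150): Student Loan Interest Credit: income exceeds $18,200 by $9,950, which is 25 full-or-partial $400 increments; reduction = 25 × $250 = $6,250, leaving $12,250.
Difference: |$14,000 − $12,250| = $1,750.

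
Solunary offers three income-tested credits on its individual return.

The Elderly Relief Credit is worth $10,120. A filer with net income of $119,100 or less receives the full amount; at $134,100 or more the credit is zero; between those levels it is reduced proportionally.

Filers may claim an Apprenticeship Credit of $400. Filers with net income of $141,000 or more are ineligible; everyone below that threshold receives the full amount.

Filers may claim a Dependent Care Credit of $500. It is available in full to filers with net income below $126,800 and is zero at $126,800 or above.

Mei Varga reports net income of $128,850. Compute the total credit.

$3,942

Elderly Relief Credit: $128,850 is $9,750 into a $15,000 phase-out range, leaving 5,250/15,000 of the credit: $10,120 × 5,250/15,000 = $3,542.
Apprenticeship Credit: $128,850 is below the $141,000 cutoff, so the full $400 applies.
Dependent Care Credit: $128,850 meets or exceeds the $126,800 cutoff, so the credit is $0.
Total: $3,542 + $400 + $0 = $3,942.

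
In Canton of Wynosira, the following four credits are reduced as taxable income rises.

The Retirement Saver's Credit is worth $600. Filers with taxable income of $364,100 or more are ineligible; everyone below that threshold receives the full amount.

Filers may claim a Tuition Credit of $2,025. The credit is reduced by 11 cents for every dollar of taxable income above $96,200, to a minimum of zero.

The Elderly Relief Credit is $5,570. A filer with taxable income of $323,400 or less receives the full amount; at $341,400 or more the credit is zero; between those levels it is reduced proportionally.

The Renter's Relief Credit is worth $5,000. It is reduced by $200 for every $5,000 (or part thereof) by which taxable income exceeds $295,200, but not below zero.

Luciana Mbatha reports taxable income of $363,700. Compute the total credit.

Retirement Saver's Credit: $363,700 is below the $364,100 cutoff, so the full $600 applies.
Tuition Credit: 11% of the $267,500 excess over $96,200 is $29,425 ≥ base, so the credit is $0.
Elderly Relief Credit: $363,700 is at or above $341,400, so the credit is $0.
Renter's Relief Credit: income exceeds $295,200 by $68,500, which is 14 full-or-partial $5,000 increments; reduction = 14 × $200 = $2,800, leaving $2,200.
Total: $600 + $0 + $0 + $2,200 = $2,800.

$2,800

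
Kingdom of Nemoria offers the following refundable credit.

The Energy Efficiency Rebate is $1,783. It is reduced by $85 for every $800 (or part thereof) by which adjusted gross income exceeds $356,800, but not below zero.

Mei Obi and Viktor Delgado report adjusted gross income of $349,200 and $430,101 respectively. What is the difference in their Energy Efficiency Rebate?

$1,783

Mei ($349,200): Energy Efficiency Rebate: $349,200 is at or below the $356,800 threshold, so the full $1,783 applies.
Viktor ($430,101): Energy Efficiency Rebate: income exceeds $356,800 by $73,301 → 92 increments × $85 = $7,820 ≥ base, so the credit is $0.
Difference: |$1,783 − $0| = $1,783.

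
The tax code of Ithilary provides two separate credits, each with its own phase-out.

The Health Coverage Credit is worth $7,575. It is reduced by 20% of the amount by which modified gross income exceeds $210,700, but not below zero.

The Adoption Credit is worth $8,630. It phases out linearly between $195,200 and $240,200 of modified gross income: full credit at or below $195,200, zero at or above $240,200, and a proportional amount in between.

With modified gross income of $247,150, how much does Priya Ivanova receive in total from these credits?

$285

Health Coverage Credit: 20% of the $36,450 excess over $210,700 is $7,290; credit = $7,575 − $7,290 = $285.
Adoption Credit: $247,150 is at or above $240,200, so the credit is $0.
Total: $285 + $0 = $285.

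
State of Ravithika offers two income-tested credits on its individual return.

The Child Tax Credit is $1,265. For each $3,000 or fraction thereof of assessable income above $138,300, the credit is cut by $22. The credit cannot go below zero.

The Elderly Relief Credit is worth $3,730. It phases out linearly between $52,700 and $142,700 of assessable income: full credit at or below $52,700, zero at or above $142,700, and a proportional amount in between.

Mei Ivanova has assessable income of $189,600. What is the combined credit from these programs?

$869

Child Tax Credit: income exceeds $138,300 by $51,300, which is 18 full-or-partial $3,000 increments; reduction = 18 × $22 = $396, leaving $869.
Elderly Relief Credit: $189,600 is at or above $142,700, so the credit is $0.
Total: $869 + $0 = $869.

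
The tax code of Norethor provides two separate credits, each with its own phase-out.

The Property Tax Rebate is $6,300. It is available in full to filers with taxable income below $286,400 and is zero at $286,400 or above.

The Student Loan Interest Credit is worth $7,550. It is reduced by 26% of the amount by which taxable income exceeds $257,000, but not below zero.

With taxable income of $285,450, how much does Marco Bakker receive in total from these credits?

$6,453

Property Tax Rebate: $285,450 is below the $286,400 cutoff, so the full $6,300 applies.
Student Loan Interest Credit: 26% of the $28,450 excess over $257,000 is $7,397; credit = $7,550 − $7,397 = $153.
Total: $6,300 + $153 = $6,453.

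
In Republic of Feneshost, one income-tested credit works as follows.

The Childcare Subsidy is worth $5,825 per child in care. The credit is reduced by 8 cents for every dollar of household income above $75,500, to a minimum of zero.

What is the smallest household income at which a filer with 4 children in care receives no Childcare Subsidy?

Full credit = 4 × $5,825 = $23,300.
The credit falls by 8% of each dollar above $75,500, so it reaches zero when the excess is $23,300 / 8% = $291,250: income = $75,500 + $291,250 = $366,750.

$366,750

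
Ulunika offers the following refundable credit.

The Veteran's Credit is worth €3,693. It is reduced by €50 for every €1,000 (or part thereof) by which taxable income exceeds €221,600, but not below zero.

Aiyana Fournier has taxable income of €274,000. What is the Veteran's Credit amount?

€1,043

Veteran's Credit: income exceeds €221,600 by €52,400, which is 53 full-or-partial €1,000 increments; reduction = 53 × €50 = €2,650, leaving €1,043.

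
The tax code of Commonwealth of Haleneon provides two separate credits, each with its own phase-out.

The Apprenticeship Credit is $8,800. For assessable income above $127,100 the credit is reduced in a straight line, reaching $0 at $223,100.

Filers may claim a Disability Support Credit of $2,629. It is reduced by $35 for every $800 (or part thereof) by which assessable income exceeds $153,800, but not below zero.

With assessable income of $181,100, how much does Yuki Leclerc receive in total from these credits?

$5,254

Apprenticeship Credit: $181,100 is $54,000 into a $96,000 phase-out range, leaving 42,000/96,000 of the credit: $8,800 × 42,000/96,000 = $3,850.
Disability Support Credit: income exceeds $153,800 by $27,300, which is 35 full-or-partial $800 increments; reduction = 35 × $35 = $1,225, leaving $1,404.
Total: $3,850 + $1,404 = $5,254.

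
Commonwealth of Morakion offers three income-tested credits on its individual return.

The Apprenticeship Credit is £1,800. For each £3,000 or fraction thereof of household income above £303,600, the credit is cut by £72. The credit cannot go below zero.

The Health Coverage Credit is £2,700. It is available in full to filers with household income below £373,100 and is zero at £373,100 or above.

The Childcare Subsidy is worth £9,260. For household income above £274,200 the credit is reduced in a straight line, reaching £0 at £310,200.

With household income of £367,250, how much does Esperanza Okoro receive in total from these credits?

Apprenticeship Credit: income exceeds £303,600 by £63,650, which is 22 full-or-partial £3,000 increments; reduction = 22 × £72 = £1,584, leaving £216.
Health Coverage Credit: £367,250 is below the £373,100 cutoff, so the full £2,700 applies.
Childcare Subsidy: £367,250 is at or above £310,200, so the credit is £0.
Total: £216 + £2,700 + £0 = £2,916.

£2,916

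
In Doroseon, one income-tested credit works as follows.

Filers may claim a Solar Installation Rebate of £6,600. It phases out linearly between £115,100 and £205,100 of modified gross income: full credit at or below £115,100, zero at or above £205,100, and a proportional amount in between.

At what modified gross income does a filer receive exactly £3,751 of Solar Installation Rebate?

£153,950

£3,751 is 3,751/6,600 of the full £6,600, so 2,849/6,600 of the £90,000 range has been used: income = £115,100 + £90,000 × 2,849/6,600 = £153,950.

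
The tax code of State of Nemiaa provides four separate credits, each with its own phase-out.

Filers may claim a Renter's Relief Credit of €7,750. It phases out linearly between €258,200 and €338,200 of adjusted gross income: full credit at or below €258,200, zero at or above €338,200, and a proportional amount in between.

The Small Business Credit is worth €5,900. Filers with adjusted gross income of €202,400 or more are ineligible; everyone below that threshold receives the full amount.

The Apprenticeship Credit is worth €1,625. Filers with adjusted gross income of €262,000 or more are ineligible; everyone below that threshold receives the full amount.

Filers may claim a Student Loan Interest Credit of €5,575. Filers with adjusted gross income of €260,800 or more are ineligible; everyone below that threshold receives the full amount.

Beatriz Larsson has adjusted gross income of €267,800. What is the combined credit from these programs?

Renter's Relief Credit: €267,800 is €9,600 into a €80,000 phase-out range, leaving 70,400/80,000 of the credit: €7,750 × 70,400/80,000 = €6,820.
Small Business Credit: €267,800 meets or exceeds the €202,400 cutoff, so the credit is €0.
Apprenticeship Credit: €267,800 meets or exceeds the €262,000 cutoff, so the credit is €0.
Student Loan Interest Credit: €267,800 meets or exceeds the €260,800 cutoff, so the credit is €0.
Total: €6,820 + €0 + €0 + €0 = €6,820.

€6,820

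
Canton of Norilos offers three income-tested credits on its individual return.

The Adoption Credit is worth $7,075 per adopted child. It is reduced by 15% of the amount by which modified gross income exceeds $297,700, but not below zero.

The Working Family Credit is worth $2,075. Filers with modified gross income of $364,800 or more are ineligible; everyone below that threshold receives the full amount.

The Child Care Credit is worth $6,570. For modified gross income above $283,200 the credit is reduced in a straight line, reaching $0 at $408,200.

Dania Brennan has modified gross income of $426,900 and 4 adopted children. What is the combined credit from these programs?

$8,920

Adoption Credit: base = 4 × $7,075 = $28,300. 15% of the $129,200 excess over $297,700 is $19,380; credit = $28,300 − $19,380 = $8,920.
Working Family Credit: $426,900 meets or exceeds the $364,800 cutoff, so the credit is $0.
Child Care Credit: $426,900 is at or above $408,200, so the credit is $0.
Total: $8,920 + $0 + $0 = $8,920.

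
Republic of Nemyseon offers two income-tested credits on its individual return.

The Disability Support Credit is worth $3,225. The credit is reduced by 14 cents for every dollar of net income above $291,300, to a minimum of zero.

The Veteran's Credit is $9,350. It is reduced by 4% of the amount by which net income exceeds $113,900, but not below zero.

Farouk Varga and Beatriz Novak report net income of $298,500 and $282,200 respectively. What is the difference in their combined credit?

$1,660

Farouk ($298,500): Disability Support Credit: 14% of the $7,200 excess over $291,300 is $1,008; credit = $3,225 − $1,008 = $2,217. Veteran's Credit: 4% of the $184,600 excess over $113,900 is $7,384; credit = $9,350 − $7,384 = $1,966. total $2,217 + $1,966 = $4,183
Beatriz ($282,200): Disability Support Credit: $282,200 is at or below the $291,300 threshold, so the full $3,225 applies. Veteran's Credit: 4% of the $168,300 excess over $113,900 is $6,732; credit = $9,350 − $6,732 = $2,618. total $3,225 + $2,618 = $5,843
Difference: |$4,183 − $5,843| = $1,660.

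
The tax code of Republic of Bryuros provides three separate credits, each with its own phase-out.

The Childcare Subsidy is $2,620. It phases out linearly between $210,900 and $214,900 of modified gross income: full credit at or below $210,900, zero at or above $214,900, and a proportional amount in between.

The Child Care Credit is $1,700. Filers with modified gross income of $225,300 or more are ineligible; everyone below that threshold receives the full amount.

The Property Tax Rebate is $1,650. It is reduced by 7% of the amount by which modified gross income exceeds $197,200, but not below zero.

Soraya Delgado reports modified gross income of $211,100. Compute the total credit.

$4,866

Childcare Subsidy: $211,100 is $200 into a $4,000 phase-out range, leaving 3,800/4,000 of the credit: $2,620 × 3,800/4,000 = $2,489.
Child Care Credit: $211,100 is below the $225,300 cutoff, so the full $1,700 applies.
Property Tax Rebate: 7% of the $13,900 excess over $197,200 is $973; credit = $1,650 − $973 = $677.
Total: $2,489 + $1,700 + $677 = $4,866.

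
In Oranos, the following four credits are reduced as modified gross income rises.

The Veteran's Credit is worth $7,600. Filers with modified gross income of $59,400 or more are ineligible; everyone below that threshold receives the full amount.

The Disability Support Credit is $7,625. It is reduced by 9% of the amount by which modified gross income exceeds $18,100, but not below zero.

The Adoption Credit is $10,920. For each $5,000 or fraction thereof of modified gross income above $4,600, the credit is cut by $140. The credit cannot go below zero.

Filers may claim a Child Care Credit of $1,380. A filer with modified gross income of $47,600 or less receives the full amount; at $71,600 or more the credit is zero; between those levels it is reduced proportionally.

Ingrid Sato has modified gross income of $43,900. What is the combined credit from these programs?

$24,083

Veteran's Credit: $43,900 is below the $59,400 cutoff, so the full $7,600 applies.
Disability Support Credit: 9% of the $25,800 excess over $18,100 is $2,322; credit = $7,625 − $2,322 = $5,303.
Adoption Credit: income exceeds $4,600 by $39,300, which is 8 full-or-partial $5,000 increments; reduction = 8 × $140 = $1,120, leaving $9,800.
Child Care Credit: $43,900 is at or below the $47,600 threshold, so the full $1,380 applies.
Total: $7,600 + $5,303 + $9,800 + $1,380 = $24,083.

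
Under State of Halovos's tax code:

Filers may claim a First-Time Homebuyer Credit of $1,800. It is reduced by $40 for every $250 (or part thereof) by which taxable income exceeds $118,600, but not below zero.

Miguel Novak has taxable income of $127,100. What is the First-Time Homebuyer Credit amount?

$440

First-Time Homebuyer Credit: income exceeds $118,600 by $8,500, which is 34 full-or-partial $250 increments; reduction = 34 × $40 = $1,360, leaving $440.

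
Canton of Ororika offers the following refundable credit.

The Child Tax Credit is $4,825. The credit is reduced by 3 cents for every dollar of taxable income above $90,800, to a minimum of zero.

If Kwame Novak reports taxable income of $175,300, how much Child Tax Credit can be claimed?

Child Tax Credit: 3% of the $84,500 excess over $90,800 is $2,535; credit = $4,825 − $2,535 = $2,290.

$2,290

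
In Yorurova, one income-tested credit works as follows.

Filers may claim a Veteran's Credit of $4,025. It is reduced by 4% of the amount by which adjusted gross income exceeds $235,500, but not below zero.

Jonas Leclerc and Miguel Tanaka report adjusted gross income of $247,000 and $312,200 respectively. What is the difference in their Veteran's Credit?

$2,608

Jonas ($247,000): Veteran's Credit: 4% of the $11,500 excess over $235,500 is $460; credit = $4,025 − $460 = $3,565.
Miguel ($312,200): Veteran's Credit: 4% of the $76,700 excess over $235,500 is $3,068; credit = $4,025 − $3,068 = $957.
Difference: |$3,565 − $957| = $2,608.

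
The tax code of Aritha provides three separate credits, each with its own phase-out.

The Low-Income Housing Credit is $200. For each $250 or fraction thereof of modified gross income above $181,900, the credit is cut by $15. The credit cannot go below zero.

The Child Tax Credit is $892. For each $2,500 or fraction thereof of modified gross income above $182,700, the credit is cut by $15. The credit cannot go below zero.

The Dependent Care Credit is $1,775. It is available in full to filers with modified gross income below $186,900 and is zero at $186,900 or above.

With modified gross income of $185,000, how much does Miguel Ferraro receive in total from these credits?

Low-Income Housing Credit: income exceeds $181,900 by $3,100, which is 13 full-or-partial $250 increments; reduction = 13 × $15 = $195, leaving $5.
Child Tax Credit: income exceeds $182,700 by $2,300, which is 1 full-or-partial $2,500 increment; reduction = 1 × $15 = $15, leaving $877.
Dependent Care Credit: $185,000 is below the $186,900 cutoff, so the full $1,775 applies.
Total: $5 + $877 + $1,775 = $2,657.

$2,657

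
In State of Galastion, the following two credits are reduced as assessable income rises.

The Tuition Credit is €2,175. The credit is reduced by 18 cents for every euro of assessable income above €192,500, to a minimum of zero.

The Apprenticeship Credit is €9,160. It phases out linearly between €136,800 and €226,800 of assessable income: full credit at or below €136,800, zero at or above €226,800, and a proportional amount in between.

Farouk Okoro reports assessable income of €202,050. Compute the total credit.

€2,975

Tuition Credit: 18% of the €9,550 excess over €192,500 is €1,719; credit = €2,175 − €1,719 = €456.
Apprenticeship Credit: €202,050 is €65,250 into a €90,000 phase-out range, leaving 24,750/90,000 of the credit: €9,160 × 24,750/90,000 = €2,519.
Total: €456 + €2,519 = €2,975.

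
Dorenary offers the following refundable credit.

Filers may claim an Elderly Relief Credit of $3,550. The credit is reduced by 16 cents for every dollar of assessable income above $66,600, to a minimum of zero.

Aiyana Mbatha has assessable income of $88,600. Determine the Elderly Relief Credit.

Elderly Relief Credit: 16% of the $22,000 excess over $66,600 is $3,520; credit = $3,550 − $3,520 = $30.

$30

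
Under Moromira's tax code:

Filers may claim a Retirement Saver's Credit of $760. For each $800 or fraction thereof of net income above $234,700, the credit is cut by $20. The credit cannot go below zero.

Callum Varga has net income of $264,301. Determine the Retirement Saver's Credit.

$0

Retirement Saver's Credit: income exceeds $234,700 by $29,601 → 38 increments × $20 = $760 ≥ base, so the credit is $0.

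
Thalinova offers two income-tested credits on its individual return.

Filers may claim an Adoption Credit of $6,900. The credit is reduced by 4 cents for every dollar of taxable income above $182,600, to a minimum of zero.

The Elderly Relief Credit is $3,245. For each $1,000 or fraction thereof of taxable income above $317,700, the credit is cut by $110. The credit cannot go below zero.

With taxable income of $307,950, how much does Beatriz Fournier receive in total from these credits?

Adoption Credit: 4% of the $125,350 excess over $182,600 is $5,014; credit = $6,900 − $5,014 = $1,886.
Elderly Relief Credit: $307,950 is at or below the $317,700 threshold, so the full $3,245 applies.
Total: $1,886 + $3,245 = $5,131.

$5,131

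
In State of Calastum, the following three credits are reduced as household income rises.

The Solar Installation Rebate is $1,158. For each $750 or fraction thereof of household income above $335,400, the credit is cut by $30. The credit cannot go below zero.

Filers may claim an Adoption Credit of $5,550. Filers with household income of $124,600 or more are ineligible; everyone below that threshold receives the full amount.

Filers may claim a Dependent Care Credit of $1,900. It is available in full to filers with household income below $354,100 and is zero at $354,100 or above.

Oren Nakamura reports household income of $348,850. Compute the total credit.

$2,518

Solar Installation Rebate: income exceeds $335,400 by $13,450, which is 18 full-or-partial $750 increments; reduction = 18 × $30 = $540, leaving $618.
Adoption Credit: $348,850 meets or exceeds the $124,600 cutoff, so the credit is $0.
Dependent Care Credit: $348,850 is below the $354,100 cutoff, so the full $1,900 applies.
Total: $618 + $0 + $1,900 = $2,518.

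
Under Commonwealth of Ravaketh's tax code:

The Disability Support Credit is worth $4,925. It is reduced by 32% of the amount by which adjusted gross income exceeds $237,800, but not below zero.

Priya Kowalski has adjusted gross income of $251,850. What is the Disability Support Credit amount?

Disability Support Credit: 32% of the $14,050 excess over $237,800 is $4,496; credit = $4,925 − $4,496 = $429.

$429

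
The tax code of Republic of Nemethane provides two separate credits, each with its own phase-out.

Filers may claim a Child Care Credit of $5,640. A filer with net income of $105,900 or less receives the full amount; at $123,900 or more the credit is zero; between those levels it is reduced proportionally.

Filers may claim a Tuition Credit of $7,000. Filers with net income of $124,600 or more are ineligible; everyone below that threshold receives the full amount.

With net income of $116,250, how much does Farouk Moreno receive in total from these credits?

$9,397

Child Care Credit: $116,250 is $10,350 into a $18,000 phase-out range, leaving 7,650/18,000 of the credit: $5,640 × 7,650/18,000 = $2,397.
Tuition Credit: $116,250 is below the $124,600 cutoff, so the full $7,000 applies.
Total: $2,397 + $7,000 = $9,397.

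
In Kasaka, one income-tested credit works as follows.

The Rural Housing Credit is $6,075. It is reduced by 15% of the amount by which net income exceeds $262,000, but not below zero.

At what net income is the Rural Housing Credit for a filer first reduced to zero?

$302,500

The credit falls by 15% of each dollar above $262,000, so it reaches zero when the excess is $6,075 / 15% = $40,500: income = $262,000 + $40,500 = $302,500.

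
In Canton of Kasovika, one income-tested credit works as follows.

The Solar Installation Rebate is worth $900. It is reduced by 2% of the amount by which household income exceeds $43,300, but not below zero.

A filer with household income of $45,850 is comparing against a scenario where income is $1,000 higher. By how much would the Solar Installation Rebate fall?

$20

At $45,850 — 2% of the $2,550 excess over $43,300 is $51; credit = $900 − $51 = $849.
At $46,850 — 2% of the $3,550 excess over $43,300 is $71; credit = $900 − $71 = $829.
Lost: $849 − $829 = $20.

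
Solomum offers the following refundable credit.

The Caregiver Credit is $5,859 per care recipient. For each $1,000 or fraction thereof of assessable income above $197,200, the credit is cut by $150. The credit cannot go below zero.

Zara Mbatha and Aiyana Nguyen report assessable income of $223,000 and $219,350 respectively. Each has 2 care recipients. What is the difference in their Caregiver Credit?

Zara ($223,000): Caregiver Credit: base = 2 × $5,859 = $11,718. income exceeds $197,200 by $25,800, which is 26 full-or-partial $1,000 increments; reduction = 26 × $150 = $3,900, leaving $7,818.
Aiyana ($219,350): Caregiver Credit: base = 2 × $5,859 = $11,718. income exceeds $197,200 by $22,150, which is 23 full-or-partial $1,000 increments; reduction = 23 × $150 = $3,450, leaving $8,268.
Difference: |$7,818 − $8,268| = $450.

$450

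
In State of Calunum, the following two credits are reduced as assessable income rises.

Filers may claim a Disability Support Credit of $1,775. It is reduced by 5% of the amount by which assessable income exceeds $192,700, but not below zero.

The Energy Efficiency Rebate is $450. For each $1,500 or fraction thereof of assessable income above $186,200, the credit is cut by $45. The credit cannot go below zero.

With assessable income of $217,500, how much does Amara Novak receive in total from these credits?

$535

Disability Support Credit: 5% of the $24,800 excess over $192,700 is $1,240; credit = $1,775 − $1,240 = $535.
Energy Efficiency Rebate: income exceeds $186,200 by $31,300 → 21 increments × $45 = $945 ≥ base, so the credit is $0.
Total: $535 + $0 = $535.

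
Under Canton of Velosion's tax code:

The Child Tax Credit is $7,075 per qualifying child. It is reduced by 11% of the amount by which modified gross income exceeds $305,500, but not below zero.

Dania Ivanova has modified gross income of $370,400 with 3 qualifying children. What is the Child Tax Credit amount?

Child Tax Credit: base = 3 × $7,075 = $21,225. 11% of the $64,900 excess over $305,500 is $7,139; credit = $21,225 − $7,139 = $14,086.

$14,086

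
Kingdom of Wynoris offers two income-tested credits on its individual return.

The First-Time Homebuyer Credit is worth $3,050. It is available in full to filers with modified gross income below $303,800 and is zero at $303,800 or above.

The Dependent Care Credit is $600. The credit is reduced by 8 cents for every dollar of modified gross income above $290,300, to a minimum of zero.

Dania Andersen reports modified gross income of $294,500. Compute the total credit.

$3,314

First-Time Homebuyer Credit: $294,500 is below the $303,800 cutoff, so the full $3,050 applies.
Dependent Care Credit: 8% of the $4,200 excess over $290,300 is $336; credit = $600 − $336 = $264.
Total: $3,050 + $264 = $3,314.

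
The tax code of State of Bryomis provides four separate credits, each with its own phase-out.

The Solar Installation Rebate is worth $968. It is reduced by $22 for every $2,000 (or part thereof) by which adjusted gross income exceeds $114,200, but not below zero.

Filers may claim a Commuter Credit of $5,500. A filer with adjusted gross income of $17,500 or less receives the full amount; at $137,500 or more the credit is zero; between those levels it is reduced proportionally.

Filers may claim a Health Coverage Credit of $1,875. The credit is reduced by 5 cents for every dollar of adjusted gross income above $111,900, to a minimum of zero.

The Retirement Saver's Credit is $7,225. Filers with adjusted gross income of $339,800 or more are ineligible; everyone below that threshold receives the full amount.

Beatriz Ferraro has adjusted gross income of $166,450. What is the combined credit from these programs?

Solar Installation Rebate: income exceeds $114,200 by $52,250, which is 27 full-or-partial $2,000 increments; reduction = 27 × $22 = $594, leaving $374.
Commuter Credit: $166,450 is at or above $137,500, so the credit is $0.
Health Coverage Credit: 5% of the $54,550 excess over $111,900 is $2,727.50 ≥ base, so the credit is $0.
Retirement Saver's Credit: $166,450 is below the $339,800 cutoff, so the full $7,225 applies.
Total: $374 + $0 + $0 + $7,225 = $7,599.

$7,599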